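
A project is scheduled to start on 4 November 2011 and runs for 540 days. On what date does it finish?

April 27, 2013

Counting forward 540 days from November 4, 2011.
November has 30 days, so 30 − 4 = 26 days remain after November 4, 2011; 540 − 26 = 514 left.
December 2011 has 31 days: 514 − 31 = 483 left.
January 2012 has 31 days: 483 − 31 = 452 left.
February 2012 has 29 days (2012 is a leap year): 452 − 29 = 423 left.
March 2012 has 31 days: 423 − 31 = 392 left.
April 2012 has 30 days: 392 − 30 = 362 left.
May 2012 has 31 days: 362 − 31 = 331 left.
June 2012 has 30 days: 331 − 30 = 301 left.
July 2012 has 31 days: 301 − 31 = 270 left.
August 2012 has 31 days: 270 − 31 = 239 left.
September 2012 has 30 days: 239 − 30 = 209 left.
October 2012 has 31 days: 209 − 31 = 178 left.
November 2012 has 30 days: 178 − 30 = 148 left.
December 2012 has 31 days: 148 − 31 = 117 left.
January 2013 has 31 days: 117 − 31 = 86 left.
February 2013 has 28 days (2013 is not a leap year): 86 − 28 = 58 left.
March 2013 has 31 days: 58 − 31 = 27 left.
27 days into April 2013 → April 27, 2013.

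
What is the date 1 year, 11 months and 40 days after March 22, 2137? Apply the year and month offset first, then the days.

April 3, 2139

Adding 1 year, 11 months and 40 days from March 22, 2137: first the month/year part, then the days.
+1 year → 2138; month 3 + 11 = 14, which is month 2 of year 2139 → February 2139.
Day 22 is valid in February, giving February 22, 2139.
Now add 40 days from February 22, 2139.
February has 28 days, so 28 − 22 = 6 days remain after February 22, 2139; 40 − 6 = 34 left.
March 2139 has 31 days: 34 − 31 = 3 left.
3 days into April 2139 → April 3, 2139.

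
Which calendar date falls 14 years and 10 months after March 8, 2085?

Adding 14 years and 10 months from March 8, 2085.
+14 years → 2099; month 3 + 10 = 13, which is month 1 of year 2100 → January 2100.
Day 8 is valid in January, giving January 8, 2100.

January 8, 2100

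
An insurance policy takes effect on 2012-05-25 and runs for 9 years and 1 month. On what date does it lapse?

Advancing 9 years and 1 month from May 25, 2012.
+9 years → 2021; month 5 + 1 = 6 → June 2021.
Day 25 is valid in June, giving June 25, 2021.

June 25, 2021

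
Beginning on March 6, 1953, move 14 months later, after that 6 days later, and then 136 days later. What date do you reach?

September 25, 1954

Counting forward 14 months from March 6, 1953:
month 3 + 14 = 17, which is month 5 of year 1954 → May 1954.
Day 6 is valid in May, giving May 6, 1954.
Advancing 6 days from May 6, 1954:
May has 31 days; 6 + 6 = 12, still in May.
Counting forward 136 days from May 12, 1954:
May has 31 days, so 31 − 12 = 19 days remain after May 12, 1954; 136 − 19 = 117 left.
June 1954 has 30 days: 117 − 30 = 87 left.
July 1954 has 31 days: 87 − 31 = 56 left.
August 1954 has 31 days: 56 − 31 = 25 left.
25 days into September 1954 → September 25, 1954.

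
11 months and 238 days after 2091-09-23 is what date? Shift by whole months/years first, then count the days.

Adding 11 months and 238 days from September 23, 2091: first the month/year part, then the days.
month 9 + 11 = 20, which is month 8 of year 2092 → August 2092.
Day 23 is valid in August, giving August 23, 2092.
Now add 238 days from August 23, 2092.
August has 31 days, so 31 − 23 = 8 days remain after August 23, 2092; 238 − 8 = 230 left.
September 2092 has 30 days: 230 − 30 = 200 left.
October 2092 has 31 days: 200 − 31 = 169 left.
November 2092 has 30 days: 169 − 30 = 139 left.
December 2092 has 31 days: 139 − 31 = 108 left.
January 2093 has 31 days: 108 − 31 = 77 left.
February 2093 has 28 days (2093 is not a leap year): 77 − 28 = 49 left.
March 2093 has 31 days: 49 − 31 = 18 left.
18 days into April 2093 → April 18, 2093.

April 18, 2093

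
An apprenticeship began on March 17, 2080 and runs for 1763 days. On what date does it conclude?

January 13, 2085

Counting forward 1763 days from March 17, 2080.
March has 31 days, so 31 − 17 = 14 days remain after March 17, 2080; 1763 − 14 = 1749 left.
April 2080 has 30 days: 1749 − 30 = 1719 left.
May 2080 has 31 days: 1719 − 31 = 1688 left.
June 2080 has 30 days: 1688 − 30 = 1658 left.
July 2080 has 31 days: 1658 − 31 = 1627 left.
August 2080 has 31 days: 1627 − 31 = 1596 left.
September 2080 has 30 days: 1596 − 30 = 1566 left.
October 2080 has 31 days: 1566 − 31 = 1535 left.
November 2080 has 30 days: 1535 − 30 = 1505 left.
December 2080 has 31 days: 1505 − 31 = 1474 left.
January 2081 has 31 days: 1474 − 31 = 1443 left.
February 2081 has 28 days (2081 is not a leap year): 1443 − 28 = 1415 left.
March 2081 has 31 days: 1415 − 31 = 1384 left.
April 2081 has 30 days: 1384 − 30 = 1354 left.
May 2081 has 31 days: 1354 − 31 = 1323 left.
June 2081 has 30 days: 1323 − 30 = 1293 left.
July 2081 has 31 days: 1293 − 31 = 1262 left.
August 2081 has 31 days: 1262 − 31 = 1231 left.
September 2081 has 30 days: 1231 − 30 = 1201 left.
October 2081 has 31 days: 1201 − 31 = 1170 left.
November 2081 has 30 days: 1170 − 30 = 1140 left.
December 2081 has 31 days: 1140 − 31 = 1109 left.
January 2082 has 31 days: 1109 − 31 = 1078 left.
February 2082 has 28 days (2082 is not a leap year): 1078 − 28 = 1050 left.
March 2082 has 31 days: 1050 − 31 = 1019 left.
April 2082 has 30 days: 1019 − 30 = 989 left.
May 2082 has 31 days: 989 − 31 = 958 left.
June 2082 has 30 days: 958 − 30 = 928 left.
July 2082 has 31 days: 928 − 31 = 897 left.
August 2082 has 31 days: 897 − 31 = 866 left.
September 2082 has 30 days: 866 − 30 = 836 left.
October 2082 has 31 days: 836 − 31 = 805 left.
November 2082 has 30 days: 805 − 30 = 775 left.
December 2082 has 31 days: 775 − 31 = 744 left.
January 2083 has 31 days: 744 − 31 = 713 left.
February 2083 has 28 days (2083 is not a leap year): 713 − 28 = 685 left.
March 2083 has 31 days: 685 − 31 = 654 left.
April 2083 has 30 days: 654 − 30 = 624 left.
May 2083 has 31 days: 624 − 31 = 593 left.
June 2083 has 30 days: 593 − 30 = 563 left.
July 2083 has 31 days: 563 − 31 = 532 left.
August 2083 has 31 days: 532 − 31 = 501 left.
September 2083 has 30 days: 501 − 30 = 471 left.
October 2083 has 31 days: 471 − 31 = 440 left.
November 2083 has 30 days: 440 − 30 = 410 left.
December 2083 has 31 days: 410 − 31 = 379 left.
January 2084 has 31 days: 379 − 31 = 348 left.
February 2084 has 29 days (2084 is a leap year): 348 − 29 = 319 left.
March 2084 has 31 days: 319 − 31 = 288 left.
April 2084 has 30 days: 288 − 30 = 258 left.
May 2084 has 31 days: 258 − 31 = 227 left.
June 2084 has 30 days: 227 − 30 = 197 left.
July 2084 has 31 days: 197 − 31 = 166 left.
August 2084 has 31 days: 166 − 31 = 135 left.
September 2084 has 30 days: 135 − 30 = 105 left.
October 2084 has 31 days: 105 − 31 = 74 left.
November 2084 has 30 days: 74 − 30 = 44 left.
December 2084 has 31 days: 44 − 31 = 13 left.
13 days into January 2085 → January 13, 2085.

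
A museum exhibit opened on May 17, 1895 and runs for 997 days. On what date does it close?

Advancing 997 days from May 17, 1895.
May has 31 days, so 31 − 17 = 14 days remain after May 17, 1895; 997 − 14 = 983 left.
June 1895 has 30 days: 983 − 30 = 953 left.
July 1895 has 31 days: 953 − 31 = 922 left.
August 1895 has 31 days: 922 − 31 = 891 left.
September 1895 has 30 days: 891 − 30 = 861 left.
October 1895 has 31 days: 861 − 31 = 830 left.
November 1895 has 30 days: 830 − 30 = 800 left.
December 1895 has 31 days: 800 − 31 = 769 left.
January 1896 has 31 days: 769 − 31 = 738 left.
February 1896 has 29 days (1896 is a leap year): 738 − 29 = 709 left.
March 1896 has 31 days: 709 − 31 = 678 left.
April 1896 has 30 days: 678 − 30 = 648 left.
May 1896 has 31 days: 648 − 31 = 617 left.
June 1896 has 30 days: 617 − 30 = 587 left.
July 1896 has 31 days: 587 − 31 = 556 left.
August 1896 has 31 days: 556 − 31 = 525 left.
September 1896 has 30 days: 525 − 30 = 495 left.
October 1896 has 31 days: 495 − 31 = 464 left.
November 1896 has 30 days: 464 − 30 = 434 left.
December 1896 has 31 days: 434 − 31 = 403 left.
January 1897 has 31 days: 403 − 31 = 372 left.
February 1897 has 28 days (1897 is not a leap year): 372 − 28 = 344 left.
March 1897 has 31 days: 344 − 31 = 313 left.
April 1897 has 30 days: 313 − 30 = 283 left.
May 1897 has 31 days: 283 − 31 = 252 left.
June 1897 has 30 days: 252 − 30 = 222 left.
July 1897 has 31 days: 222 − 31 = 191 left.
August 1897 has 31 days: 191 − 31 = 160 left.
September 1897 has 30 days: 160 − 30 = 130 left.
October 1897 has 31 days: 130 − 31 = 99 left.
November 1897 has 30 days: 99 − 30 = 69 left.
December 1897 has 31 days: 69 − 31 = 38 left.
January 1898 has 31 days: 38 − 31 = 7 left.
7 days into February 1898 → February 7, 1898.

February 7, 1898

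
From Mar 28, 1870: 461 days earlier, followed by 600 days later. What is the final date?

Going back 461 days from March 28, 1870:
Going back 28 days from March 28, 1870 reaches the end of the previous month; 461 − 28 = 433 left.
February 1870 has 28 days (1870 is not a leap year): 433 − 28 = 405 left.
January 1870 has 31 days: 405 − 31 = 374 left.
December 1869 has 31 days: 374 − 31 = 343 left.
November 1869 has 30 days: 343 − 30 = 313 left.
October 1869 has 31 days: 313 − 31 = 282 left.
September 1869 has 30 days: 282 − 30 = 252 left.
August 1869 has 31 days: 252 − 31 = 221 left.
July 1869 has 31 days: 221 − 31 = 190 left.
June 1869 has 30 days: 190 − 30 = 160 left.
May 1869 has 31 days: 160 − 31 = 129 left.
April 1869 has 30 days: 129 − 30 = 99 left.
March 1869 has 31 days: 99 − 31 = 68 left.
February 1869 has 28 days (1869 is not a leap year): 68 − 28 = 40 left.
January 1869 has 31 days: 40 − 31 = 9 left.
December 1868 has 31 days; 31 − 9 = 22 → December 22, 1868.
Adding 600 days from December 22, 1868:
December has 31 days, so 31 − 22 = 9 days remain after December 22, 1868; 600 − 9 = 591 left.
January 1869 has 31 days: 591 − 31 = 560 left.
February 1869 has 28 days (1869 is not a leap year): 560 − 28 = 532 left.
March 1869 has 31 days: 532 − 31 = 501 left.
April 1869 has 30 days: 501 − 30 = 471 left.
May 1869 has 31 days: 471 − 31 = 440 left.
June 1869 has 30 days: 440 − 30 = 410 left.
July 1869 has 31 days: 410 − 31 = 379 left.
August 1869 has 31 days: 379 − 31 = 348 left.
September 1869 has 30 days: 348 − 30 = 318 left.
October 1869 has 31 days: 318 − 31 = 287 left.
November 1869 has 30 days: 287 − 30 = 257 left.
December 1869 has 31 days: 257 − 31 = 226 left.
January 1870 has 31 days: 226 − 31 = 195 left.
February 1870 has 28 days (1870 is not a leap year): 195 − 28 = 167 left.
March 1870 has 31 days: 167 − 31 = 136 left.
April 1870 has 30 days: 136 − 30 = 106 left.
May 1870 has 31 days: 106 − 31 = 75 left.
June 1870 has 30 days: 75 − 30 = 45 left.
July 1870 has 31 days: 45 − 31 = 14 left.
14 days into August 1870 → August 14, 1870.

August 14, 1870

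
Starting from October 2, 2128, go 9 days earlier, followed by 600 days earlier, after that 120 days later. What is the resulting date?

Counting back 9 days from October 2, 2128:
Going back 2 days from October 2, 2128 reaches the end of the previous month; 9 − 2 = 7 left.
September 2128 has 30 days; 30 − 7 = 23 → September 23, 2128.
Subtracting 600 days from September 23, 2128:
Going back 23 days from September 23, 2128 reaches the end of the previous month; 600 − 23 = 577 left.
August 2128 has 31 days: 577 − 31 = 546 left.
July 2128 has 31 days: 546 − 31 = 515 left.
June 2128 has 30 days: 515 − 30 = 485 left.
May 2128 has 31 days: 485 − 31 = 454 left.
April 2128 has 30 days: 454 − 30 = 424 left.
March 2128 has 31 days: 424 − 31 = 393 left.
February 2128 has 29 days (2128 is a leap year): 393 − 29 = 364 left.
January 2128 has 31 days: 364 − 31 = 333 left.
December 2127 has 31 days: 333 − 31 = 302 left.
November 2127 has 30 days: 302 − 30 = 272 left.
October 2127 has 31 days: 272 − 31 = 241 left.
September 2127 has 30 days: 241 − 30 = 211 left.
August 2127 has 31 days: 211 − 31 = 180 left.
July 2127 has 31 days: 180 − 31 = 149 left.
June 2127 has 30 days: 149 − 30 = 119 left.
May 2127 has 31 days: 119 − 31 = 88 left.
April 2127 has 30 days: 88 − 30 = 58 left.
March 2127 has 31 days: 58 − 31 = 27 left.
February 2127 has 28 days; 28 − 27 = 1 → February 1, 2127.
Advancing 120 days from February 1, 2127:
February has 28 days, so 28 − 1 = 27 days remain after February 1, 2127; 120 − 27 = 93 left.
March 2127 has 31 days: 93 − 31 = 62 left.
April 2127 has 30 days: 62 − 30 = 32 left.
May 2127 has 31 days: 32 − 31 = 1 left.
1 day into June 2127 → June 1, 2127.

June 1, 2127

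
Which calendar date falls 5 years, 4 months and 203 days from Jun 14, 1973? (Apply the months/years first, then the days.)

May 5, 1979

Counting forward 5 years, 4 months and 203 days from June 14, 1973: first the month/year part, then the days.
+5 years → 1978; month 6 + 4 = 10 → October 1978.
Day 14 is valid in October, giving October 14, 1978.
Now add 203 days from October 14, 1978.
October has 31 days, so 31 − 14 = 17 days remain after October 14, 1978; 203 − 17 = 186 left.
November 1978 has 30 days: 186 − 30 = 156 left.
December 1978 has 31 days: 156 − 31 = 125 left.
January 1979 has 31 days: 125 − 31 = 94 left.
February 1979 has 28 days (1979 is not a leap year): 94 − 28 = 66 left.
March 1979 has 31 days: 66 − 31 = 35 left.
April 1979 has 30 days: 35 − 30 = 5 left.
5 days into May 1979 → May 5, 1979.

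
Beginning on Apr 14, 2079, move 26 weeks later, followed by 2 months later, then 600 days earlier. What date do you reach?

Advancing 26 weeks (= 182 days) from April 14, 2079:
April has 30 days, so 30 − 14 = 16 days remain after April 14, 2079; 182 − 16 = 166 left.
May 2079 has 31 days: 166 − 31 = 135 left.
June 2079 has 30 days: 135 − 30 = 105 left.
July 2079 has 31 days: 105 − 31 = 74 left.
August 2079 has 31 days: 74 − 31 = 43 left.
September 2079 has 30 days: 43 − 30 = 13 left.
13 days into October 2079 → October 13, 2079.
Adding 2 months from October 13, 2079:
month 10 + 2 = 12 → December 2079.
Day 13 is valid in December, giving December 13, 2079.
Subtracting 600 days from December 13, 2079:
Going back 13 days from December 13, 2079 reaches the end of the previous month; 600 − 13 = 587 left.
November 2079 has 30 days: 587 − 30 = 557 left.
October 2079 has 31 days: 557 − 31 = 526 left.
September 2079 has 30 days: 526 − 30 = 496 left.
August 2079 has 31 days: 496 − 31 = 465 left.
July 2079 has 31 days: 465 − 31 = 434 left.
June 2079 has 30 days: 434 − 30 = 404 left.
May 2079 has 31 days: 404 − 31 = 373 left.
April 2079 has 30 days: 373 − 30 = 343 left.
March 2079 has 31 days: 343 − 31 = 312 left.
February 2079 has 28 days (2079 is not a leap year): 312 − 28 = 284 left.
January 2079 has 31 days: 284 − 31 = 253 left.
December 2078 has 31 days: 253 − 31 = 222 left.
November 2078 has 30 days: 222 − 30 = 192 left.
October 2078 has 31 days: 192 − 31 = 161 left.
September 2078 has 30 days: 161 − 30 = 131 left.
August 2078 has 31 days: 131 − 31 = 100 left.
July 2078 has 31 days: 100 − 31 = 69 left.
June 2078 has 30 days: 69 − 30 = 39 left.
May 2078 has 31 days: 39 − 31 = 8 left.
April 2078 has 30 days; 30 − 8 = 22 → April 22, 2078.

April 22, 2078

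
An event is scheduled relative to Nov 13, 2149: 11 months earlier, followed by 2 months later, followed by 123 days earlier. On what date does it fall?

Subtracting 11 months from November 13, 2149:
month 11 − 11 = 0, which is month 12 of year 2148 → December 2148.
Day 13 is valid in December, giving December 13, 2148.
Counting forward 2 months from December 13, 2148:
month 12 + 2 = 14, which is month 2 of year 2149 → February 2149.
Day 13 is valid in February, giving February 13, 2149.
Going back 123 days from February 13, 2149:
Going back 13 days from February 13, 2149 reaches the end of the previous month; 123 − 13 = 110 left.
January 2149 has 31 days: 110 − 31 = 79 left.
December 2148 has 31 days: 79 − 31 = 48 left.
November 2148 has 30 days: 48 − 30 = 18 left.
October 2148 has 31 days; 31 − 18 = 13 → October 13, 2148.

October 13, 2148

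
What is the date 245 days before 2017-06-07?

Subtracting 245 days from June 7, 2017.
Going back 7 days from June 7, 2017 reaches the end of the previous month; 245 − 7 = 238 left.
May 2017 has 31 days: 238 − 31 = 207 left.
April 2017 has 30 days: 207 − 30 = 177 left.
March 2017 has 31 days: 177 − 31 = 146 left.
February 2017 has 28 days (2017 is not a leap year): 146 − 28 = 118 left.
January 2017 has 31 days: 118 − 31 = 87 left.
December 2016 has 31 days: 87 − 31 = 56 left.
November 2016 has 30 days: 56 − 30 = 26 left.
October 2016 has 31 days; 31 − 26 = 5 → October 5, 2016.

October 5, 2016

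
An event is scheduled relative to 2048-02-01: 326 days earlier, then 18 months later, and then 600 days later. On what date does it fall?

Going back 326 days from February 1, 2048:
Going back 1 day from February 1, 2048 reaches the end of the previous month; 326 − 1 = 325 left.
January 2048 has 31 days: 325 − 31 = 294 left.
December 2047 has 31 days: 294 − 31 = 263 left.
November 2047 has 30 days: 263 − 30 = 233 left.
October 2047 has 31 days: 233 − 31 = 202 left.
September 2047 has 30 days: 202 − 30 = 172 left.
August 2047 has 31 days: 172 − 31 = 141 left.
July 2047 has 31 days: 141 − 31 = 110 left.
June 2047 has 30 days: 110 − 30 = 80 left.
May 2047 has 31 days: 80 − 31 = 49 left.
April 2047 has 30 days: 49 − 30 = 19 left.
March 2047 has 31 days; 31 − 19 = 12 → March 12, 2047.
Adding 18 months from March 12, 2047:
month 3 + 18 = 21, which is month 9 of year 2048 → September 2048.
Day 12 is valid in September, giving September 12, 2048.
Counting forward 600 days from September 12, 2048:
September has 30 days, so 30 − 12 = 18 days remain after September 12, 2048; 600 − 18 = 582 left.
October 2048 has 31 days: 582 − 31 = 551 left.
November 2048 has 30 days: 551 − 30 = 521 left.
December 2048 has 31 days: 521 − 31 = 490 left.
January 2049 has 31 days: 490 − 31 = 459 left.
February 2049 has 28 days (2049 is not a leap year): 459 − 28 = 431 left.
March 2049 has 31 days: 431 − 31 = 400 left.
April 2049 has 30 days: 400 − 30 = 370 left.
May 2049 has 31 days: 370 − 31 = 339 left.
June 2049 has 30 days: 339 − 30 = 309 left.
July 2049 has 31 days: 309 − 31 = 278 left.
August 2049 has 31 days: 278 − 31 = 247 left.
September 2049 has 30 days: 247 − 30 = 217 left.
October 2049 has 31 days: 217 − 31 = 186 left.
November 2049 has 30 days: 186 − 30 = 156 left.
December 2049 has 31 days: 156 − 31 = 125 left.
January 2050 has 31 days: 125 − 31 = 94 left.
February 2050 has 28 days (2050 is not a leap year): 94 − 28 = 66 left.
March 2050 has 31 days: 66 − 31 = 35 left.
April 2050 has 30 days: 35 − 30 = 5 left.
5 days into May 2050 → May 5, 2050.

May 5, 2050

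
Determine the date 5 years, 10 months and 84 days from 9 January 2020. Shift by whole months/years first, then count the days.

Counting forward 5 years, 10 months and 84 days from January 9, 2020: first the month/year part, then the days.
+5 years → 2025; month 1 + 10 = 11 → November 2025.
Day 9 is valid in November, giving November 9, 2025.
Now add 84 days from November 9, 2025.
November has 30 days, so 30 − 9 = 21 days remain after November 9, 2025; 84 − 21 = 63 left.
December 2025 has 31 days: 63 − 31 = 32 left.
January 2026 has 31 days: 32 − 31 = 1 left.
1 day into February 2026 → February 1, 2026.

February 1, 2026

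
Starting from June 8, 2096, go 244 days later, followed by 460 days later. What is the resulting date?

Advancing 244 days from June 8, 2096:
June has 30 days, so 30 − 8 = 22 days remain after June 8, 2096; 244 − 22 = 222 left.
July 2096 has 31 days: 222 − 31 = 191 left.
August 2096 has 31 days: 191 − 31 = 160 left.
September 2096 has 30 days: 160 − 30 = 130 left.
October 2096 has 31 days: 130 − 31 = 99 left.
November 2096 has 30 days: 99 − 30 = 69 left.
December 2096 has 31 days: 69 − 31 = 38 left.
January 2097 has 31 days: 38 − 31 = 7 left.
7 days into February 2097 → February 7, 2097.
Adding 460 days from February 7, 2097:
February has 28 days, so 28 − 7 = 21 days remain after February 7, 2097; 460 − 21 = 439 left.
March 2097 has 31 days: 439 − 31 = 408 left.
April 2097 has 30 days: 408 − 30 = 378 left.
May 2097 has 31 days: 378 − 31 = 347 left.
June 2097 has 30 days: 347 − 30 = 317 left.
July 2097 has 31 days: 317 − 31 = 286 left.
August 2097 has 31 days: 286 − 31 = 255 left.
September 2097 has 30 days: 255 − 30 = 225 left.
October 2097 has 31 days: 225 − 31 = 194 left.
November 2097 has 30 days: 194 − 30 = 164 left.
December 2097 has 31 days: 164 − 31 = 133 left.
January 2098 has 31 days: 133 − 31 = 102 left.
February 2098 has 28 days (2098 is not a leap year): 102 − 28 = 74 left.
March 2098 has 31 days: 74 − 31 = 43 left.
April 2098 has 30 days: 43 − 30 = 13 left.
13 days into May 2098 → May 13, 2098.

May 13, 2098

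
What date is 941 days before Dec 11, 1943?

May 14, 1941

Counting back 941 days from December 11, 1943.
Going back 11 days from December 11, 1943 reaches the end of the previous month; 941 − 11 = 930 left.
November 1943 has 30 days: 930 − 30 = 900 left.
October 1943 has 31 days: 900 − 31 = 869 left.
September 1943 has 30 days: 869 − 30 = 839 left.
August 1943 has 31 days: 839 − 31 = 808 left.
July 1943 has 31 days: 808 − 31 = 777 left.
June 1943 has 30 days: 777 − 30 = 747 left.
May 1943 has 31 days: 747 − 31 = 716 left.
April 1943 has 30 days: 716 − 30 = 686 left.
March 1943 has 31 days: 686 − 31 = 655 left.
February 1943 has 28 days (1943 is not a leap year): 655 − 28 = 627 left.
January 1943 has 31 days: 627 − 31 = 596 left.
December 1942 has 31 days: 596 − 31 = 565 left.
November 1942 has 30 days: 565 − 30 = 535 left.
October 1942 has 31 days: 535 − 31 = 504 left.
September 1942 has 30 days: 504 − 30 = 474 left.
August 1942 has 31 days: 474 − 31 = 443 left.
July 1942 has 31 days: 443 − 31 = 412 left.
June 1942 has 30 days: 412 − 30 = 382 left.
May 1942 has 31 days: 382 − 31 = 351 left.
April 1942 has 30 days: 351 − 30 = 321 left.
March 1942 has 31 days: 321 − 31 = 290 left.
February 1942 has 28 days (1942 is not a leap year): 290 − 28 = 262 left.
January 1942 has 31 days: 262 − 31 = 231 left.
December 1941 has 31 days: 231 − 31 = 200 left.
November 1941 has 30 days: 200 − 30 = 170 left.
October 1941 has 31 days: 170 − 31 = 139 left.
September 1941 has 30 days: 139 − 30 = 109 left.
August 1941 has 31 days: 109 − 31 = 78 left.
July 1941 has 31 days: 78 − 31 = 47 left.
June 1941 has 30 days: 47 − 30 = 17 left.
May 1941 has 31 days; 31 − 17 = 14 → May 14, 1941.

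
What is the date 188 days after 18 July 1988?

January 22, 1989

Adding 188 days from July 18, 1988.
July has 31 days, so 31 − 18 = 13 days remain after July 18, 1988; 188 − 13 = 175 left.
August 1988 has 31 days: 175 − 31 = 144 left.
September 1988 has 30 days: 144 − 30 = 114 left.
October 1988 has 31 days: 114 − 31 = 83 left.
November 1988 has 30 days: 83 − 30 = 53 left.
December 1988 has 31 days: 53 − 31 = 22 left.
22 days into January 1989 → January 22, 1989.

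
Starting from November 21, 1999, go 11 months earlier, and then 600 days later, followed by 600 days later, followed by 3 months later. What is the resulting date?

July 4, 2002

Counting back 11 months from November 21, 1999:
month 11 − 11 = 0, which is month 12 of year 1998 → December 1998.
Day 21 is valid in December, giving December 21, 1998.
Advancing 600 days from December 21, 1998:
December has 31 days, so 31 − 21 = 10 days remain after December 21, 1998; 600 − 10 = 590 left.
January 1999 has 31 days: 590 − 31 = 559 left.
February 1999 has 28 days (1999 is not a leap year): 559 − 28 = 531 left.
March 1999 has 31 days: 531 − 31 = 500 left.
April 1999 has 30 days: 500 − 30 = 470 left.
May 1999 has 31 days: 470 − 31 = 439 left.
June 1999 has 30 days: 439 − 30 = 409 left.
July 1999 has 31 days: 409 − 31 = 378 left.
August 1999 has 31 days: 378 − 31 = 347 left.
September 1999 has 30 days: 347 − 30 = 317 left.
October 1999 has 31 days: 317 − 31 = 286 left.
November 1999 has 30 days: 286 − 30 = 256 left.
December 1999 has 31 days: 256 − 31 = 225 left.
January 2000 has 31 days: 225 − 31 = 194 left.
February 2000 has 29 days (2000 is a leap year (divisible by 400)): 194 − 29 = 165 left.
March 2000 has 31 days: 165 − 31 = 134 left.
April 2000 has 30 days: 134 − 30 = 104 left.
May 2000 has 31 days: 104 − 31 = 73 left.
June 2000 has 30 days: 73 − 30 = 43 left.
July 2000 has 31 days: 43 − 31 = 12 left.
12 days into August 2000 → August 12, 2000.
Counting forward 600 days from August 12, 2000:
August has 31 days, so 31 − 12 = 19 days remain after August 12, 2000; 600 − 19 = 581 left.
September 2000 has 30 days: 581 − 30 = 551 left.
October 2000 has 31 days: 551 − 31 = 520 left.
November 2000 has 30 days: 520 − 30 = 490 left.
December 2000 has 31 days: 490 − 31 = 459 left.
January 2001 has 31 days: 459 − 31 = 428 left.
February 2001 has 28 days (2001 is not a leap year): 428 − 28 = 400 left.
March 2001 has 31 days: 400 − 31 = 369 left.
April 2001 has 30 days: 369 − 30 = 339 left.
May 2001 has 31 days: 339 − 31 = 308 left.
June 2001 has 30 days: 308 − 30 = 278 left.
July 2001 has 31 days: 278 − 31 = 247 left.
August 2001 has 31 days: 247 − 31 = 216 left.
September 2001 has 30 days: 216 − 30 = 186 left.
October 2001 has 31 days: 186 − 31 = 155 left.
November 2001 has 30 days: 155 − 30 = 125 left.
December 2001 has 31 days: 125 − 31 = 94 left.
January 2002 has 31 days: 94 − 31 = 63 left.
February 2002 has 28 days (2002 is not a leap year): 63 − 28 = 35 left.
March 2002 has 31 days: 35 − 31 = 4 left.
4 days into April 2002 → April 4, 2002.
Advancing 3 months from April 4, 2002:
month 4 + 3 = 7 → July 2002.
Day 4 is valid in July, giving July 4, 2002.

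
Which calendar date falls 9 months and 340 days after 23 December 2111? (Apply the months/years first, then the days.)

August 29, 2113

Adding 9 months and 340 days from December 23, 2111: first the month/year part, then the days.
month 12 + 9 = 21, which is month 9 of year 2112 → September 2112.
Day 23 is valid in September, giving September 23, 2112.
Now add 340 days from September 23, 2112.
September has 30 days, so 30 − 23 = 7 days remain after September 23, 2112; 340 − 7 = 333 left.
October 2112 has 31 days: 333 − 31 = 302 left.
November 2112 has 30 days: 302 − 30 = 272 left.
December 2112 has 31 days: 272 − 31 = 241 left.
January 2113 has 31 days: 241 − 31 = 210 left.
February 2113 has 28 days (2113 is not a leap year): 210 − 28 = 182 left.
March 2113 has 31 days: 182 − 31 = 151 left.
April 2113 has 30 days: 151 − 30 = 121 left.
May 2113 has 31 days: 121 − 31 = 90 left.
June 2113 has 30 days: 90 − 30 = 60 left.
July 2113 has 31 days: 60 − 31 = 29 left.
29 days into August 2113 → August 29, 2113.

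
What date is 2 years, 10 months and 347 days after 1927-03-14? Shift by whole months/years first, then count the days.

Advancing 2 years, 10 months and 347 days from March 14, 1927: first the month/year part, then the days.
+2 years → 1929; month 3 + 10 = 13, which is month 1 of year 1930 → January 1930.
Day 14 is valid in January, giving January 14, 1930.
Now add 347 days from January 14, 1930.
January has 31 days, so 31 − 14 = 17 days remain after January 14, 1930; 347 − 17 = 330 left.
February 1930 has 28 days (1930 is not a leap year): 330 − 28 = 302 left.
March 1930 has 31 days: 302 − 31 = 271 left.
April 1930 has 30 days: 271 − 30 = 241 left.
May 1930 has 31 days: 241 − 31 = 210 left.
June 1930 has 30 days: 210 − 30 = 180 left.
July 1930 has 31 days: 180 − 31 = 149 left.
August 1930 has 31 days: 149 − 31 = 118 left.
September 1930 has 30 days: 118 − 30 = 88 left.
October 1930 has 31 days: 88 − 31 = 57 left.
November 1930 has 30 days: 57 − 30 = 27 left.
27 days into December 1930 → December 27, 1930.

December 27, 1930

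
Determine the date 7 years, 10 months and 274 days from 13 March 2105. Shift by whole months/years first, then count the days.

Counting forward 7 years, 10 months and 274 days from March 13, 2105: first the month/year part, then the days.
+7 years → 2112; month 3 + 10 = 13, which is month 1 of year 2113 → January 2113.
Day 13 is valid in January, giving January 13, 2113.
Now add 274 days from January 13, 2113.
January has 31 days, so 31 − 13 = 18 days remain after January 13, 2113; 274 − 18 = 256 left.
February 2113 has 28 days (2113 is not a leap year): 256 − 28 = 228 left.
March 2113 has 31 days: 228 − 31 = 197 left.
April 2113 has 30 days: 197 − 30 = 167 left.
May 2113 has 31 days: 167 − 31 = 136 left.
June 2113 has 30 days: 136 − 30 = 106 left.
July 2113 has 31 days: 106 − 31 = 75 left.
August 2113 has 31 days: 75 − 31 = 44 left.
September 2113 has 30 days: 44 − 30 = 14 left.
14 days into October 2113 → October 14, 2113.

October 14, 2113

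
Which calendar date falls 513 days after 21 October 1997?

March 18, 1999

Adding 513 days from October 21, 1997.
October has 31 days, so 31 − 21 = 10 days remain after October 21, 1997; 513 − 10 = 503 left.
November 1997 has 30 days: 503 − 30 = 473 left.
December 1997 has 31 days: 473 − 31 = 442 left.
January 1998 has 31 days: 442 − 31 = 411 left.
February 1998 has 28 days (1998 is not a leap year): 411 − 28 = 383 left.
March 1998 has 31 days: 383 − 31 = 352 left.
April 1998 has 30 days: 352 − 30 = 322 left.
May 1998 has 31 days: 322 − 31 = 291 left.
June 1998 has 30 days: 291 − 30 = 261 left.
July 1998 has 31 days: 261 − 31 = 230 left.
August 1998 has 31 days: 230 − 31 = 199 left.
September 1998 has 30 days: 199 − 30 = 169 left.
October 1998 has 31 days: 169 − 31 = 138 left.
November 1998 has 30 days: 138 − 30 = 108 left.
December 1998 has 31 days: 108 − 31 = 77 left.
January 1999 has 31 days: 77 − 31 = 46 left.
February 1999 has 28 days (1999 is not a leap year): 46 − 28 = 18 left.
18 days into March 1999 → March 18, 1999.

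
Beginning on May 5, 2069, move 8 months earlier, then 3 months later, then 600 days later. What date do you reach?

Subtracting 8 months from May 5, 2069:
month 5 − 8 = -3, which is month 9 of year 2068 → September 2068.
Day 5 is valid in September, giving September 5, 2068.
Adding 3 months from September 5, 2068:
month 9 + 3 = 12 → December 2068.
Day 5 is valid in December, giving December 5, 2068.
Advancing 600 days from December 5, 2068:
December has 31 days, so 31 − 5 = 26 days remain after December 5, 2068; 600 − 26 = 574 left.
January 2069 has 31 days: 574 − 31 = 543 left.
February 2069 has 28 days (2069 is not a leap year): 543 − 28 = 515 left.
March 2069 has 31 days: 515 − 31 = 484 left.
April 2069 has 30 days: 484 − 30 = 454 left.
May 2069 has 31 days: 454 − 31 = 423 left.
June 2069 has 30 days: 423 − 30 = 393 left.
July 2069 has 31 days: 393 − 31 = 362 left.
August 2069 has 31 days: 362 − 31 = 331 left.
September 2069 has 30 days: 331 − 30 = 301 left.
October 2069 has 31 days: 301 − 31 = 270 left.
November 2069 has 30 days: 270 − 30 = 240 left.
December 2069 has 31 days: 240 − 31 = 209 left.
January 2070 has 31 days: 209 − 31 = 178 left.
February 2070 has 28 days (2070 is not a leap year): 178 − 28 = 150 left.
March 2070 has 31 days: 150 − 31 = 119 left.
April 2070 has 30 days: 119 − 30 = 89 left.
May 2070 has 31 days: 89 − 31 = 58 left.
June 2070 has 30 days: 58 − 30 = 28 left.
28 days into July 2070 → July 28, 2070.

July 28, 2070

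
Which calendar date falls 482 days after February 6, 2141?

June 3, 2142

Advancing 482 days from February 6, 2141.
February has 28 days, so 28 − 6 = 22 days remain after February 6, 2141; 482 − 22 = 460 left.
March 2141 has 31 days: 460 − 31 = 429 left.
April 2141 has 30 days: 429 − 30 = 399 left.
May 2141 has 31 days: 399 − 31 = 368 left.
June 2141 has 30 days: 368 − 30 = 338 left.
July 2141 has 31 days: 338 − 31 = 307 left.
August 2141 has 31 days: 307 − 31 = 276 left.
September 2141 has 30 days: 276 − 30 = 246 left.
October 2141 has 31 days: 246 − 31 = 215 left.
November 2141 has 30 days: 215 − 30 = 185 left.
December 2141 has 31 days: 185 − 31 = 154 left.
January 2142 has 31 days: 154 − 31 = 123 left.
February 2142 has 28 days (2142 is not a leap year): 123 − 28 = 95 left.
March 2142 has 31 days: 95 − 31 = 64 left.
April 2142 has 30 days: 64 − 30 = 34 left.
May 2142 has 31 days: 34 − 31 = 3 left.
3 days into June 2142 → June 3, 2142.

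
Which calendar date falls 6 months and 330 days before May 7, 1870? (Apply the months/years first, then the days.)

December 12, 1868

Counting back 6 months and 330 days from May 7, 1870: first the month/year part, then the days.
month 5 − 6 = -1, which is month 11 of year 1869 → November 1869.
Day 7 is valid in November, giving November 7, 1869.
Now subtract 330 days from November 7, 1869.
Going back 7 days from November 7, 1869 reaches the end of the previous month; 330 − 7 = 323 left.
October 1869 has 31 days: 323 − 31 = 292 left.
September 1869 has 30 days: 292 − 30 = 262 left.
August 1869 has 31 days: 262 − 31 = 231 left.
July 1869 has 31 days: 231 − 31 = 200 left.
June 1869 has 30 days: 200 − 30 = 170 left.
May 1869 has 31 days: 170 − 31 = 139 left.
April 1869 has 30 days: 139 − 30 = 109 left.
March 1869 has 31 days: 109 − 31 = 78 left.
February 1869 has 28 days (1869 is not a leap year): 78 − 28 = 50 left.
January 1869 has 31 days: 50 − 31 = 19 left.
December 1868 has 31 days; 31 − 19 = 12 → December 12, 1868.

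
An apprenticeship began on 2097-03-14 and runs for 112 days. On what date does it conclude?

July 4, 2097

Advancing 112 days from March 14, 2097.
March has 31 days, so 31 − 14 = 17 days remain after March 14, 2097; 112 − 17 = 95 left.
April 2097 has 30 days: 95 − 30 = 65 left.
May 2097 has 31 days: 65 − 31 = 34 left.
June 2097 has 30 days: 34 − 30 = 4 left.
4 days into July 2097 → July 4, 2097.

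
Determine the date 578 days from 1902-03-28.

October 27, 1903

Counting forward 578 days from March 28, 1902.
March has 31 days, so 31 − 28 = 3 days remain after March 28, 1902; 578 − 3 = 575 left.
April 1902 has 30 days: 575 − 30 = 545 left.
May 1902 has 31 days: 545 − 31 = 514 left.
June 1902 has 30 days: 514 − 30 = 484 left.
July 1902 has 31 days: 484 − 31 = 453 left.
August 1902 has 31 days: 453 − 31 = 422 left.
September 1902 has 30 days: 422 − 30 = 392 left.
October 1902 has 31 days: 392 − 31 = 361 left.
November 1902 has 30 days: 361 − 30 = 331 left.
December 1902 has 31 days: 331 − 31 = 300 left.
January 1903 has 31 days: 300 − 31 = 269 left.
February 1903 has 28 days (1903 is not a leap year): 269 − 28 = 241 left.
March 1903 has 31 days: 241 − 31 = 210 left.
April 1903 has 30 days: 210 − 30 = 180 left.
May 1903 has 31 days: 180 − 31 = 149 left.
June 1903 has 30 days: 149 − 30 = 119 left.
July 1903 has 31 days: 119 − 31 = 88 left.
August 1903 has 31 days: 88 − 31 = 57 left.
September 1903 has 30 days: 57 − 30 = 27 left.
27 days into October 1903 → October 27, 1903.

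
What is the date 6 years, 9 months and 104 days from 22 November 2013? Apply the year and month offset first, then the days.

Counting forward 6 years, 9 months and 104 days from November 22, 2013: first the month/year part, then the days.
+6 years → 2019; month 11 + 9 = 20, which is month 8 of year 2020 → August 2020.
Day 22 is valid in August, giving August 22, 2020.
Now add 104 days from August 22, 2020.
August has 31 days, so 31 − 22 = 9 days remain after August 22, 2020; 104 − 9 = 95 left.
September 2020 has 30 days: 95 − 30 = 65 left.
October 2020 has 31 days: 65 − 31 = 34 left.
November 2020 has 30 days: 34 − 30 = 4 left.
4 days into December 2020 → December 4, 2020.

December 4, 2020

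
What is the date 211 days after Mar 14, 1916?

October 11, 1916

Advancing 211 days from March 14, 1916.
March has 31 days, so 31 − 14 = 17 days remain after March 14, 1916; 211 − 17 = 194 left.
April 1916 has 30 days: 194 − 30 = 164 left.
May 1916 has 31 days: 164 − 31 = 133 left.
June 1916 has 30 days: 133 − 30 = 103 left.
July 1916 has 31 days: 103 − 31 = 72 left.
August 1916 has 31 days: 72 − 31 = 41 left.
September 1916 has 30 days: 41 − 30 = 11 left.
11 days into October 1916 → October 11, 1916.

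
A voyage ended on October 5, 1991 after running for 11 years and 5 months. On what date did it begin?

May 5, 1980

Counting back 11 years and 5 months from October 5, 1991.
-11 years → 1980; month 10 − 5 = 5 → May 1980.
Day 5 is valid in May, giving May 5, 1980.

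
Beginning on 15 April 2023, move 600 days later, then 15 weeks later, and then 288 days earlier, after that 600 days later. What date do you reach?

Adding 600 days from April 15, 2023:
April has 30 days, so 30 − 15 = 15 days remain after April 15, 2023; 600 − 15 = 585 left.
May 2023 has 31 days: 585 − 31 = 554 left.
June 2023 has 30 days: 554 − 30 = 524 left.
July 2023 has 31 days: 524 − 31 = 493 left.
August 2023 has 31 days: 493 − 31 = 462 left.
September 2023 has 30 days: 462 − 30 = 432 left.
October 2023 has 31 days: 432 − 31 = 401 left.
November 2023 has 30 days: 401 − 30 = 371 left.
December 2023 has 31 days: 371 − 31 = 340 left.
January 2024 has 31 days: 340 − 31 = 309 left.
February 2024 has 29 days (2024 is a leap year): 309 − 29 = 280 left.
March 2024 has 31 days: 280 − 31 = 249 left.
April 2024 has 30 days: 249 − 30 = 219 left.
May 2024 has 31 days: 219 − 31 = 188 left.
June 2024 has 30 days: 188 − 30 = 158 left.
July 2024 has 31 days: 158 − 31 = 127 left.
August 2024 has 31 days: 127 − 31 = 96 left.
September 2024 has 30 days: 96 − 30 = 66 left.
October 2024 has 31 days: 66 − 31 = 35 left.
November 2024 has 30 days: 35 − 30 = 5 left.
5 days into December 2024 → December 5, 2024.
Counting forward 15 weeks (= 105 days) from December 5, 2024:
December has 31 days, so 31 − 5 = 26 days remain after December 5, 2024; 105 − 26 = 79 left.
January 2025 has 31 days: 79 − 31 = 48 left.
February 2025 has 28 days (2025 is not a leap year): 48 − 28 = 20 left.
20 days into March 2025 → March 20, 2025.
Counting back 288 days from March 20, 2025:
Going back 20 days from March 20, 2025 reaches the end of the previous month; 288 − 20 = 268 left.
February 2025 has 28 days (2025 is not a leap year): 268 − 28 = 240 left.
January 2025 has 31 days: 240 − 31 = 209 left.
December 2024 has 31 days: 209 − 31 = 178 left.
November 2024 has 30 days: 178 − 30 = 148 left.
October 2024 has 31 days: 148 − 31 = 117 left.
September 2024 has 30 days: 117 − 30 = 87 left.
August 2024 has 31 days: 87 − 31 = 56 left.
July 2024 has 31 days: 56 − 31 = 25 left.
June 2024 has 30 days; 30 − 25 = 5 → June 5, 2024.
Counting forward 600 days from June 5, 2024:
June has 30 days, so 30 − 5 = 25 days remain after June 5, 2024; 600 − 25 = 575 left.
July 2024 has 31 days: 575 − 31 = 544 left.
August 2024 has 31 days: 544 − 31 = 513 left.
September 2024 has 30 days: 513 − 30 = 483 left.
October 2024 has 31 days: 483 − 31 = 452 left.
November 2024 has 30 days: 452 − 30 = 422 left.
December 2024 has 31 days: 422 − 31 = 391 left.
January 2025 has 31 days: 391 − 31 = 360 left.
February 2025 has 28 days (2025 is not a leap year): 360 − 28 = 332 left.
March 2025 has 31 days: 332 − 31 = 301 left.
April 2025 has 30 days: 301 − 30 = 271 left.
May 2025 has 31 days: 271 − 31 = 240 left.
June 2025 has 30 days: 240 − 30 = 210 left.
July 2025 has 31 days: 210 − 31 = 179 left.
August 2025 has 31 days: 179 − 31 = 148 left.
September 2025 has 30 days: 148 − 30 = 118 left.
October 2025 has 31 days: 118 − 31 = 87 left.
November 2025 has 30 days: 87 − 30 = 57 left.
December 2025 has 31 days: 57 − 31 = 26 left.
26 days into January 2026 → January 26, 2026.

January 26, 2026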